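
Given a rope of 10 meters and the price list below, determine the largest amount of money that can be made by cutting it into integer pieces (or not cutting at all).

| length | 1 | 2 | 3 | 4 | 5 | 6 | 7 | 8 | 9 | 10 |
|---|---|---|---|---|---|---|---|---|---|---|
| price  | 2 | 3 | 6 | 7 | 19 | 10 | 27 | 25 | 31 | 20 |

38

Consider every possible first cut. best[k] is the best of p[i]+best[k−i] over all sellable i≤k.
best[1] = 2
best[2] = 4  (first piece 1, then best[1]=2)
best[3] = 6  (first piece 1, then best[2]=4)
best[4] = 8  (first piece 1, then best[3]=6)
best[5] = 19
best[6] = 21  (first piece 1, then best[5]=19)
best[7] = 27
best[8] = 29  (first piece 1, then best[7]=27)
best[9] = 31  (first piece 1, then best[8]=29)
best[10] = 38  (first piece 5, then best[5]=19)
One optimal cutting: 5 + 5 → $19 + $19 = $38.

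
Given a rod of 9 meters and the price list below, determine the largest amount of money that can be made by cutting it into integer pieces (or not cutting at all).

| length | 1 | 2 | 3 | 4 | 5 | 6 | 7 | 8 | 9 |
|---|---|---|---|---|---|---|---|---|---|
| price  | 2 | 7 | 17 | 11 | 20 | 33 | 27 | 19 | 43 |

Let r[k] be the best obtainable value from length k. For each k, try every first piece i and keep the best of price[i] + r[k−i].
r[1] = 2
r[2] = 7
r[3] = 17
r[4] = 19  (first piece 1, then r[3]=17)
r[5] = 24  (first piece 2, then r[3]=17)
r[6] = 34  (first piece 3, then r[3]=17)
r[7] = 36  (first piece 1, then r[6]=34)
r[8] = 41  (first piece 2, then r[6]=34)
r[9] = 51  (first piece 3, then r[6]=34)
One optimal cutting: 3 + 3 + 3 → €17 + €17 + €17 = €51.

51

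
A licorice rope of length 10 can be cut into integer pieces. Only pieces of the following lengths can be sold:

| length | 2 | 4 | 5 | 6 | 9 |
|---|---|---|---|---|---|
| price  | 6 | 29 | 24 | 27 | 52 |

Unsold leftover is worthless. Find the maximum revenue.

64

Consider every possible first cut. best[k] is the best of p[i]+best[k−i] over all sellable i≤k.
best[1] = 0
best[2] = 6
best[3] = 6
best[4] = max(6+6, 29+0) = 29
best[5] = max(6+6, 29+0, 24+0) = 29
best[6] = max(6+29, 29+6, 24+0, 27+0) = 35
best[7] = max(6+29, 29+6, 24+6, 27+0) = 35
best[8] = max(6+35, 29+29, 24+6, 27+6) = 58
best[9] = max(6+35, 29+29, 24+29, 27+6, 52+0) = 58
best[10] = max(6+58, 29+35, 24+29, 27+29, 52+0) = 64
One optimal cutting: 4 + 4 + 2 → ¢64.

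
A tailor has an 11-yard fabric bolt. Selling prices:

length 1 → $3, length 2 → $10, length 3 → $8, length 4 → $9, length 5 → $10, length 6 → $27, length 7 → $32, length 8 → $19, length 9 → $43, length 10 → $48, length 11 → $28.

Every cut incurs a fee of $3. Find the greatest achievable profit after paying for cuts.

Build r[k] bottom-up: r[k] = max over allowed piece i of (p[i] + r[k−i]) − 3 per cut.
r[1] = 3
r[2] = max(3+3-3, 10+0) = 10
r[3] = max(3+10-3, 10+3-3, 8+0) = 10
r[4] = max(3+10-3, 10+10-3, 8+3-3, 9+0) = 17
r[5] = max(3+17-3, 10+10-3, 8+10-3, 9+3-3, 10+0) = 17
r[6] = max(3+17-3, 10+17-3, 8+10-3, 9+10-3, 10+3-3, 27+0) = 27
r[7] = max(3+27-3, 10+17-3, 8+17-3, …, 27+3-3, 32+0) = 32
r[8] = max(3+32-3, 10+27-3, 8+17-3, …, 32+3-3, 19+0) = 34
r[9] = max(3+34-3, 10+32-3, 8+27-3, …, 19+3-3, 43+0) = 43
r[10] = max(3+43-3, 10+34-3, 8+32-3, …, 43+3-3, 48+0) = 48
r[11] = max(3+48-3, 10+43-3, 8+34-3, …, 48+3-3, 28+0) = 50
One optimal plan: pieces 9 + 2 (1 cut) → $53 − $3 = $50.

50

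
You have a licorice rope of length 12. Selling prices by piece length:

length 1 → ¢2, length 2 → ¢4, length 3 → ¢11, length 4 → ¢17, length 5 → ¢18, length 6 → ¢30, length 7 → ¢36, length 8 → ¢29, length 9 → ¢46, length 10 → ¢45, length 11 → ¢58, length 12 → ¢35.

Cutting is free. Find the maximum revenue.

Let R[k] be the best obtainable value from length k. For each k, try every first piece i and keep the best of price[i] + R[k−i].
R[1] = 2
R[2] = max(2+2, 4+0) = 4
R[3] = max(2+4, 4+2, 11+0) = 11
R[4] = max(2+11, 4+4, 11+2, 17+0) = 17
R[5] = max(2+17, 4+11, 11+4, 17+2, 18+0) = 19
R[6] = max(2+19, 4+17, 11+11, 17+4, 18+2, 30+0) = 30
R[7] = max(2+30, 4+19, 11+17, …, 30+2, 36+0) = 36
R[8] = max(2+36, 4+30, 11+19, …, 36+2, 29+0) = 38
R[9] = max(2+38, 4+36, 11+30, …, 29+2, 46+0) = 46
R[10] = max(2+46, 4+38, 11+36, …, 46+2, 45+0) = 48
R[11] = max(2+48, 4+46, 11+38, …, 45+2, 58+0) = 58
R[12] = max(2+58, 4+48, 11+46, …, 58+2, 35+0) = 60
One optimal cutting: 11 + 1 → ¢58 + ¢2 = ¢60.

60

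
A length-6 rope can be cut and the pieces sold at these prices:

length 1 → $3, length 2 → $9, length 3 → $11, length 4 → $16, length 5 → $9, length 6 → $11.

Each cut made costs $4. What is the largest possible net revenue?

Consider every possible first cut. v[k] is the best of p[i]+v[k−i] over all sellable i≤k, charging 4 whenever i<k.
v[1] = 3
v[2] = 9
v[3] = 11
v[4] = 16
v[5] = 16  (first piece 2, then v[3]=11)
v[6] = 21  (first piece 2, then v[4]=16)
One optimal plan: pieces 4 + 2 (1 cut) → $25 − $4 = $21.

21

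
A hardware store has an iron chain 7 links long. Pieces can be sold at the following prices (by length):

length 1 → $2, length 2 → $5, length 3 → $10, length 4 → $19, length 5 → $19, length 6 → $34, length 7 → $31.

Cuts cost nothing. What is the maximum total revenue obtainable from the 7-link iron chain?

Let R[k] be the best obtainable value from length k. For each k, try every first piece i and keep the best of price[i] + R[k−i].
R[1] = 2
R[2] = max(2+2, 5+0) = 5
R[3] = max(2+5, 5+2, 10+0) = 10
R[4] = max(2+10, 5+5, 10+2, 19+0) = 19
R[5] = max(2+19, 5+10, 10+5, 19+2, 19+0) = 21
R[6] = max(2+21, 5+19, 10+10, 19+5, 19+2, 34+0) = 34
R[7] = max(2+34, 5+21, 10+19, …, 34+2, 31+0) = 36
One optimal cutting: 6 + 1 → $34 + $2 = $36.

36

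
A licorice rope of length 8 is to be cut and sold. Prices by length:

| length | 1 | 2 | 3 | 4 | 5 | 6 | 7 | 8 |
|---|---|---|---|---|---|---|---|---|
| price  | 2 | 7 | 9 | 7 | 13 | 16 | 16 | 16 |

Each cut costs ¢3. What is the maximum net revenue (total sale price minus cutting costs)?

20

Build r[k] bottom-up: r[k] = max over allowed piece i of (p[i] + r[k−i]) − 3 per cut.
r[1] = 2
r[2] = max(2+2-3, 7+0) = 7
r[3] = max(2+7-3, 7+2-3, 9+0) = 9
r[4] = max(2+9-3, 7+7-3, 9+2-3, 7+0) = 11
r[5] = max(2+11-3, 7+9-3, 9+7-3, 7+2-3, 13+0) = 13
r[6] = max(2+13-3, 7+11-3, 9+9-3, 7+7-3, 13+2-3, 16+0) = 16
r[7] = max(2+16-3, 7+13-3, 9+11-3, …, 16+2-3, 16+0) = 17
r[8] = max(2+17-3, 7+16-3, 9+13-3, …, 16+2-3, 16+0) = 20
One optimal plan: pieces 6 + 2 (1 cut) → ¢23 − ¢3 = ¢20.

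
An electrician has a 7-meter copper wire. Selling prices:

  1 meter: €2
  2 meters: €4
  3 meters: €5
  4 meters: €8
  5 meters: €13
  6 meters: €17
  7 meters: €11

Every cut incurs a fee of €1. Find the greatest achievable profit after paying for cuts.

18

Consider every possible first cut. r[k] is the best of p[i]+r[k−i] over all sellable i≤k, charging 1 whenever i<k.
r[1] = 2
r[2] = 4
r[3] = 5  (first piece 1, then r[2]=4)
r[4] = 8
r[5] = 13
r[6] = 17
r[7] = 18  (first piece 1, then r[6]=17)
One optimal plan: pieces 6 + 1 (1 cut) → €19 − €1 = €18.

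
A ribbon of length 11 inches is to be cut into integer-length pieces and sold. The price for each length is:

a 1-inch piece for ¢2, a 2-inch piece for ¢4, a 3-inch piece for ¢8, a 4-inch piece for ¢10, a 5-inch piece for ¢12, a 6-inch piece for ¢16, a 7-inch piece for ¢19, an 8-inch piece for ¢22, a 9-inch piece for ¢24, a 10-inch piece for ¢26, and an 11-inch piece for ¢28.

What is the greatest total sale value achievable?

Let v[k] be the best obtainable value from length k. For each k, try every first piece i and keep the best of price[i] + v[k−i].
v[1] = 2
v[2] = 4  (first piece 1, then v[1]=2)
v[3] = 8
v[4] = 10  (first piece 1, then v[3]=8)
v[5] = 12  (first piece 1, then v[4]=10)
v[6] = 16  (first piece 3, then v[3]=8)
v[7] = 19
v[8] = 22
v[9] = 24  (first piece 1, then v[8]=22)
v[10] = 27  (first piece 3, then v[7]=19)
v[11] = 30  (first piece 3, then v[8]=22)
One optimal cutting: 8 + 3 → ¢22 + ¢8 = ¢30.

30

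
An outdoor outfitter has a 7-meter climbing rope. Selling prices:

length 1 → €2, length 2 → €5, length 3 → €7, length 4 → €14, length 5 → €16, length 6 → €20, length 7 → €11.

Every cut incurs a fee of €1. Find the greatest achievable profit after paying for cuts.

21

Consider every possible first cut. net[k] is the best of p[i]+net[k−i] over all sellable i≤k, charging 1 whenever i<k.
net[1] = 2
net[2] = 5
net[3] = 7
net[4] = 14
net[5] = 16
net[6] = 20
net[7] = 21  (first piece 1, then net[6]=20)
One optimal plan: pieces 6 + 1 (1 cut) → €22 − €1 = €21.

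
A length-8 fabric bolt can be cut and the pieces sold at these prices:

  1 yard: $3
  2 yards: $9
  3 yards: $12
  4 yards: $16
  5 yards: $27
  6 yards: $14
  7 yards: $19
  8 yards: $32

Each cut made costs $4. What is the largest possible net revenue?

Build r[k] bottom-up: r[k] = max over allowed piece i of (p[i] + r[k−i]) − 4 per cut.
r[1] = 3
r[2] = max(3+3-4, 9+0) = 9
r[3] = max(3+9-4, 9+3-4, 12+0) = 12
r[4] = max(3+12-4, 9+9-4, 12+3-4, 16+0) = 16
r[5] = max(3+16-4, 9+12-4, 12+9-4, 16+3-4, 27+0) = 27
r[6] = max(3+27-4, 9+16-4, 12+12-4, 16+9-4, 27+3-4, 14+0) = 26
r[7] = max(3+26-4, 9+27-4, 12+16-4, …, 14+3-4, 19+0) = 32
r[8] = max(3+32-4, 9+26-4, 12+27-4, …, 19+3-4, 32+0) = 35
One optimal plan: pieces 5 + 3 (1 cut) → $39 − $4 = $35.

35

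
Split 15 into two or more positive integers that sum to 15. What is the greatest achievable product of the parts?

Let f[k] be the best product for length k (with at least one cut). For each first piece i, the rest contributes max(k−i, f[k−i]).
f[2] = 1*max(1,0) = 1*1 = 1
f[3] = 1*max(2,1) = 1*2 = 2
f[4] = 2*max(2,1) = 2*2 = 4
f[5] = 2*max(3,2) = 2*3 = 6
f[6] = 3*max(3,2) = 3*3 = 9
f[7] = 2*max(5,6) = 2*6 = 12
f[8] = 2*max(6,9) = 2*9 = 18
f[9] = 3*max(6,9) = 3*9 = 27
f[10] = 2*max(8,18) = 2*18 = 36
f[11] = 2*max(9,27) = 2*27 = 54
f[12] = 3*max(9,27) = 3*27 = 81
f[13] = 2*max(11,54) = 2*54 = 108
f[14] = 2*max(12,81) = 2*81 = 162
f[15] = 3*max(12,81) = 3*81 = 243
One optimal split: 3 + 3 + 3 + 3 + 3; product 3*3*3*3*3 = 243.

243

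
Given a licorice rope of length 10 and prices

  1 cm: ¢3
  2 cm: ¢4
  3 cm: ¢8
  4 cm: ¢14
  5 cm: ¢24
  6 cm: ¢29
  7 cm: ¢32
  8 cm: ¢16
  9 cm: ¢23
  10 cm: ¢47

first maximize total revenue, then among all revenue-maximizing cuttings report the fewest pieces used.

2

Build r[k] bottom-up: r[k] = max over allowed piece i of (p[i] + r[k−i]).
r[1] = 3
r[2] = 6  (first piece 1, then r[1]=3)
r[3] = 9  (first piece 1, then r[2]=6)
r[4] = 14
r[5] = 24
r[6] = 29
r[7] = 32  (first piece 1, then r[6]=29)
r[8] = 35  (first piece 1, then r[7]=32)
r[9] = 38  (first piece 1, then r[8]=35)
r[10] = 48  (first piece 5, then r[5]=24)
Maximum revenue is ¢48.
Now minimize piece count subject to staying optimal: for each k, pieces[k] = 1 + min over i with p[i]+r[k−i]=r[k] of pieces[k−i].
pieces[7] = 1
pieces[8] = 2
pieces[9] = 2
pieces[10] = 2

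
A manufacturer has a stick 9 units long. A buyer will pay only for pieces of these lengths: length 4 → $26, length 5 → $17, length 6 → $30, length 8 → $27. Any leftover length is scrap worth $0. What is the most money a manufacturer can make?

Build r[k] bottom-up: r[k] = max over allowed piece i of (p[i] + r[k−i]).
r[1] = 0
r[2] = 0
r[3] = 0
r[4] = 26
r[5] = 26
r[6] = 30
r[7] = 30
r[8] = 52  (first piece 4, then r[4]=26)
r[9] = 52
One optimal cutting: pieces 4 + 4 with 1 unit of scrap → $52.

52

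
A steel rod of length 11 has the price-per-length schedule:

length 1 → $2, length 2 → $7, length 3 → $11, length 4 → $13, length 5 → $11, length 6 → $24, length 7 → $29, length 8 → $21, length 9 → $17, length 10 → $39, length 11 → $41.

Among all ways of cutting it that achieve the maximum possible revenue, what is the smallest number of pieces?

3

Consider every possible first cut. r[k] is the best of p[i]+r[k−i] over all sellable i≤k.
r[1] = 2
r[2] = max(2+2, 7+0) = 7
r[3] = max(2+7, 7+2, 11+0) = 11
r[4] = max(2+11, 7+7, 11+2, 13+0) = 14
r[5] = max(2+14, 7+11, 11+7, 13+2, 11+0) = 18
r[6] = max(2+18, 7+14, 11+11, 13+7, 11+2, 24+0) = 24
r[7] = max(2+24, 7+18, 11+14, …, 24+2, 29+0) = 29
r[8] = max(2+29, 7+24, 11+18, …, 29+2, 21+0) = 31
r[9] = max(2+31, 7+29, 11+24, …, 21+2, 17+0) = 36
r[10] = max(2+36, 7+31, 11+29, …, 17+2, 39+0) = 40
r[11] = max(2+40, 7+36, 11+31, …, 39+2, 41+0) = 43
Maximum revenue is $43.
Now minimize piece count subject to staying optimal: for each k, pieces[k] = 1 + min over i with p[i]+r[k−i]=r[k] of pieces[k−i].
pieces[8] = 2
pieces[9] = 2
pieces[10] = 2
pieces[11] = 3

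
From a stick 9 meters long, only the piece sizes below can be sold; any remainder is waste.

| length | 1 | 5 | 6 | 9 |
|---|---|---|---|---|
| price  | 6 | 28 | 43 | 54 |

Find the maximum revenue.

61

Consider every possible first cut. f[k] is the best of p[i]+f[k−i] over all sellable i≤k.
f[1] = 6
f[2] = 12  (first piece 1, then f[1]=6)
f[3] = 18  (first piece 1, then f[2]=12)
f[4] = 24  (first piece 1, then f[3]=18)
f[5] = 30  (first piece 1, then f[4]=24)
f[6] = 43
f[7] = 49  (first piece 1, then f[6]=43)
f[8] = 55  (first piece 1, then f[7]=49)
f[9] = 61  (first piece 1, then f[8]=55)
One optimal cutting: 6 + 1 + 1 + 1 → 61.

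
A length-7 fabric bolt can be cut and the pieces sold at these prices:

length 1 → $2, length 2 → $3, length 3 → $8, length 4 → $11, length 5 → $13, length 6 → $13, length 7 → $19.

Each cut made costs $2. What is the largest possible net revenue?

19

Build net[k] bottom-up: net[k] = max over allowed piece i of (p[i] + net[k−i]) − 2 per cut.
net[1] = 2
net[2] = 3
net[3] = 8
net[4] = 11
net[5] = 13
net[6] = 14  (first piece 3, then net[3]=8)
net[7] = 19
Best is to make no cuts and sell whole for $19.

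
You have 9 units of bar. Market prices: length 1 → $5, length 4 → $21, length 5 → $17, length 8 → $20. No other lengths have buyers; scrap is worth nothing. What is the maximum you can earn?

47

Build r[k] bottom-up: r[k] = max over allowed piece i of (p[i] + r[k−i]).
r[1] = 5
r[2] = 10  (first piece 1, then r[1]=5)
r[3] = 15  (first piece 1, then r[2]=10)
r[4] = max(5+15, 21+0) = 21
r[5] = max(5+21, 21+5, 17+0) = 26
r[6] = max(5+26, 21+10, 17+5) = 31
r[7] = max(5+31, 21+15, 17+10) = 36
r[8] = max(5+36, 21+21, 17+15, 20+0) = 42
r[9] = max(5+42, 21+26, 17+21, 20+5) = 47
One optimal cutting: 4 + 4 + 1 → $47.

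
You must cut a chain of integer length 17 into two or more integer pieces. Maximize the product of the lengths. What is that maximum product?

Let g[k] be the best product for length k (with at least one cut). For each first piece i, the rest contributes max(k−i, g[k−i]).
g[2] = 1·max(1,0) = 1·1 = 1
g[3] = 1·max(2,1) = 1·2 = 2
g[4] = 2·max(2,1) = 2·2 = 4
g[5] = 2·max(3,2) = 2·3 = 6
g[6] = 3·max(3,2) = 3·3 = 9
g[7] = 2·max(5,6) = 2·6 = 12
g[8] = 2·max(6,9) = 2·9 = 18
g[9] = 3·max(6,9) = 3·9 = 27
g[10] = 2·max(8,18) = 2·18 = 36
g[11] = 2·max(9,27) = 2·27 = 54
g[12] = 3·max(9,27) = 3·27 = 81
g[13] = 2·max(11,54) = 2·54 = 108
g[14] = 2·max(12,81) = 2·81 = 162
g[15] = 3·max(12,81) = 3·81 = 243
g[16] = 2·max(14,162) = 2·162 = 324
g[17] = 2·max(15,243) = 2·243 = 486
One optimal split: 3 + 3 + 3 + 3 + 3 + 2; product 3·3·3·3·3·2 = 486.

486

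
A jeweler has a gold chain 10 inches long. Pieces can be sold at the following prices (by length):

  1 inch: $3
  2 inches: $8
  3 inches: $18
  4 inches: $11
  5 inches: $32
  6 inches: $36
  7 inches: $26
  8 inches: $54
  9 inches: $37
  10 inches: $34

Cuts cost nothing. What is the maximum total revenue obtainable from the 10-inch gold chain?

Let v[k] be the best obtainable value from length k. For each k, try every first piece i and keep the best of price[i] + v[k−i].
v[1] = 3
v[2] = max(3+3, 8+0) = 8
v[3] = max(3+8, 8+3, 18+0) = 18
v[4] = max(3+18, 8+8, 18+3, 11+0) = 21
v[5] = max(3+21, 8+18, 18+8, 11+3, 32+0) = 32
v[6] = max(3+32, 8+21, 18+18, 11+8, 32+3, 36+0) = 36
v[7] = max(3+36, 8+32, 18+21, …, 36+3, 26+0) = 40
v[8] = max(3+40, 8+36, 18+32, …, 26+3, 54+0) = 54
v[9] = max(3+54, 8+40, 18+36, …, 54+3, 37+0) = 57
v[10] = max(3+57, 8+54, 18+40, …, 37+3, 34+0) = 64
One optimal cutting: 5 + 5 → $32 + $32 = $64.

64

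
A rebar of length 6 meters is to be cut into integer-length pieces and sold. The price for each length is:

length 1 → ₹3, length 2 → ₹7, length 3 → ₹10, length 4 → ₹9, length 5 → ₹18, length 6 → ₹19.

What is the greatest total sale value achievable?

Build best[k] bottom-up: best[k] = max over allowed piece i of (p[i] + best[k−i]).
best[1] = 3
best[2] = 7
best[3] = 10  (first piece 1, then best[2]=7)
best[4] = 14  (first piece 2, then best[2]=7)
best[5] = 18
best[6] = 21  (first piece 1, then best[5]=18)
One optimal cutting: 5 + 1 → ₹18 + ₹3 = ₹21.

21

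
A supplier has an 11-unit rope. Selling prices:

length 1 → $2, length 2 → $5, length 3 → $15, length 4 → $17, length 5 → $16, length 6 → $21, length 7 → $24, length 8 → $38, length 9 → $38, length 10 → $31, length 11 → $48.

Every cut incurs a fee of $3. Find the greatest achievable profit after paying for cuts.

Consider every possible first cut. v[k] is the best of p[i]+v[k−i] over all sellable i≤k, charging 3 whenever i<k.
v[1] = 2
v[2] = 5
v[3] = 15
v[4] = 17
v[5] = 17  (first piece 2, then v[3]=15)
v[6] = 27  (first piece 3, then v[3]=15)
v[7] = 29  (first piece 3, then v[4]=17)
v[8] = 38
v[9] = 39  (first piece 3, then v[6]=27)
v[10] = 41  (first piece 3, then v[7]=29)
v[11] = 50  (first piece 3, then v[8]=38)
One optimal plan: pieces 8 + 3 (1 cut) → $53 − $3 = $50.

50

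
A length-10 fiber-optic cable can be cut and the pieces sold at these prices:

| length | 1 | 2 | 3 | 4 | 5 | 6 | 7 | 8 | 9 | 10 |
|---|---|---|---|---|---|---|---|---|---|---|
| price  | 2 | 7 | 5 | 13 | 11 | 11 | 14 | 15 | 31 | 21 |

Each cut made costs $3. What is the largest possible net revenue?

Consider every possible first cut. r[k] is the best of p[i]+r[k−i] over all sellable i≤k, charging 3 whenever i<k.
r[1] = 2
r[2] = 7
r[3] = 6  (first piece 1, then r[2]=7)
r[4] = 13
r[5] = 12  (first piece 1, then r[4]=13)
r[6] = 17  (first piece 2, then r[4]=13)
r[7] = 16  (first piece 1, then r[6]=17)
r[8] = 23  (first piece 4, then r[4]=13)
r[9] = 31
r[10] = 30  (first piece 1, then r[9]=31)
One optimal plan: pieces 9 + 1 (1 cut) → $33 − $3 = $30.

30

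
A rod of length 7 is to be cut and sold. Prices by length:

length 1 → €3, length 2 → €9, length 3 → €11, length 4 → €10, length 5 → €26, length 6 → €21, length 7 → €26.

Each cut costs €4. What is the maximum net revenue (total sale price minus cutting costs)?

Consider every possible first cut. net[k] is the best of p[i]+net[k−i] over all sellable i≤k, charging 4 whenever i<k.
net[1] = 3
net[2] = max(3+3-4, 9+0) = 9
net[3] = max(3+9-4, 9+3-4, 11+0) = 11
net[4] = max(3+11-4, 9+9-4, 11+3-4, 10+0) = 14
net[5] = max(3+14-4, 9+11-4, 11+9-4, 10+3-4, 26+0) = 26
net[6] = max(3+26-4, 9+14-4, 11+11-4, 10+9-4, 26+3-4, 21+0) = 25
net[7] = max(3+25-4, 9+26-4, 11+14-4, …, 21+3-4, 26+0) = 31
One optimal plan: pieces 5 + 2 (1 cut) → €35 − €4 = €31.

31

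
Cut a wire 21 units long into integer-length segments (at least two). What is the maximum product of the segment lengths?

2187

Let prod[k] be the best product for length k (with at least one cut). For each first piece i, the rest contributes max(k−i, prod[k−i]).
prod[2] = 1*max(1,0) = 1*1 = 1
prod[3] = 1*max(2,1) = 1*2 = 2
prod[4] = 2*max(2,1) = 2*2 = 4
prod[5] = 2*max(3,2) = 2*3 = 6
prod[6] = 3*max(3,2) = 3*3 = 9
prod[7] = 2*max(5,6) = 2*6 = 12
prod[8] = 2*max(6,9) = 2*9 = 18
prod[9] = 3*max(6,9) = 3*9 = 27
prod[10] = 2*max(8,18) = 2*18 = 36
prod[11] = 2*max(9,27) = 2*27 = 54
prod[12] = 3*max(9,27) = 3*27 = 81
prod[13] = 2*max(11,54) = 2*54 = 108
prod[14] = 2*max(12,81) = 2*81 = 162
prod[15] = 3*max(12,81) = 3*81 = 243
prod[16] = 2*max(14,162) = 2*162 = 324
prod[17] = 2*max(15,243) = 2*243 = 486
prod[18] = 3*max(15,243) = 3*243 = 729
prod[19] = 2*max(17,486) = 2*486 = 972
prod[20] = 2*max(18,729) = 2*729 = 1458
prod[21] = 3*max(18,729) = 3*729 = 2187
One optimal split: 3 + 3 + 3 + 3 + 3 + 3 + 3; product 3*3*3*3*3*3*3 = 2187.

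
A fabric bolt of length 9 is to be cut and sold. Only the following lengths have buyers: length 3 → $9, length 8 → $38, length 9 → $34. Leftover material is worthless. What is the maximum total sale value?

38

Build f[k] bottom-up: f[k] = max over allowed piece i of (p[i] + f[k−i]).
f[1] = 0
f[2] = 0
f[3] = 9
f[4] = 9
f[5] = 9
f[6] = 18  (first piece 3, then f[3]=9)
f[7] = 18
f[8] = 38
f[9] = 38
One optimal cutting: pieces 8 with 1 yard of scrap → $38.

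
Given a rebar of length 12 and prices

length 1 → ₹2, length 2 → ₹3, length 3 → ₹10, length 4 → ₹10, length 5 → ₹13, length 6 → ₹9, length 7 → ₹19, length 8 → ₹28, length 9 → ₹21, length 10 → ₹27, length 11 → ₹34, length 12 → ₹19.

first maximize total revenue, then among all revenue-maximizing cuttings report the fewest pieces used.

Let r[k] be the best obtainable value from length k. For each k, try every first piece i and keep the best of price[i] + r[k−i].
r[1] = 2
r[2] = 4  (first piece 1, then r[1]=2)
r[3] = 10
r[4] = 12  (first piece 1, then r[3]=10)
r[5] = 14  (first piece 1, then r[4]=12)
r[6] = 20  (first piece 3, then r[3]=10)
r[7] = 22  (first piece 1, then r[6]=20)
r[8] = 28
r[9] = 30  (first piece 1, then r[8]=28)
r[10] = 32  (first piece 1, then r[9]=30)
r[11] = 38  (first piece 3, then r[8]=28)
r[12] = 40  (first piece 1, then r[11]=38)
Maximum revenue is ₹40.
Now minimize piece count subject to staying optimal: for each k, pieces[k] = 1 + min over i with p[i]+r[k−i]=r[k] of pieces[k−i].
pieces[9] = 2
pieces[10] = 3
pieces[11] = 2
pieces[12] = 3

3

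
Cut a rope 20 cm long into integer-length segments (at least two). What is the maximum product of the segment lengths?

1458

Define P[k] = max over 1≤i<k of i · max(k−i, P[k−i]); the inner max lets the remainder stay uncut if that's better.
P[2] = 1·max(1,0) = 1·1 = 1
P[3] = 1·max(2,1) = 1·2 = 2
P[4] = 2·max(2,1) = 2·2 = 4
P[5] = 2·max(3,2) = 2·3 = 6
P[6] = 3·max(3,2) = 3·3 = 9
P[7] = 2·max(5,6) = 2·6 = 12
P[8] = 2·max(6,9) = 2·9 = 18
P[9] = 3·max(6,9) = 3·9 = 27
P[10] = 2·max(8,18) = 2·18 = 36
P[11] = 2·max(9,27) = 2·27 = 54
P[12] = 3·max(9,27) = 3·27 = 81
P[13] = 2·max(11,54) = 2·54 = 108
P[14] = 2·max(12,81) = 2·81 = 162
P[15] = 3·max(12,81) = 3·81 = 243
P[16] = 2·max(14,162) = 2·162 = 324
P[17] = 2·max(15,243) = 2·243 = 486
P[18] = 3·max(15,243) = 3·243 = 729
P[19] = 2·max(17,486) = 2·486 = 972
P[20] = 2·max(18,729) = 2·729 = 1458
One optimal split: 3 + 3 + 3 + 3 + 3 + 3 + 2; product 3·3·3·3·3·3·2 = 1458.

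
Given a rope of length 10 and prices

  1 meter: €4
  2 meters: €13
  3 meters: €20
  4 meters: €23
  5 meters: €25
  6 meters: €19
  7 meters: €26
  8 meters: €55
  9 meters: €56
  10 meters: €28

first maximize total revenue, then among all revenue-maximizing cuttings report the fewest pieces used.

2

Consider every possible first cut. r[k] is the best of p[i]+r[k−i] over all sellable i≤k.
r[1] = 4
r[2] = max(4+4, 13+0) = 13
r[3] = max(4+13, 13+4, 20+0) = 20
r[4] = max(4+20, 13+13, 20+4, 23+0) = 26
r[5] = max(4+26, 13+20, 20+13, 23+4, 25+0) = 33
r[6] = max(4+33, 13+26, 20+20, 23+13, 25+4, 19+0) = 40
r[7] = max(4+40, 13+33, 20+26, …, 19+4, 26+0) = 46
r[8] = max(4+46, 13+40, 20+33, …, 26+4, 55+0) = 55
r[9] = max(4+55, 13+46, 20+40, …, 55+4, 56+0) = 60
r[10] = max(4+60, 13+55, 20+46, …, 56+4, 28+0) = 68
Maximum revenue is €68.
Now minimize piece count subject to staying optimal: for each k, pieces[k] = 1 + min over i with p[i]+r[k−i]=r[k] of pieces[k−i].
pieces[7] = 3
pieces[8] = 1
pieces[9] = 3
pieces[10] = 2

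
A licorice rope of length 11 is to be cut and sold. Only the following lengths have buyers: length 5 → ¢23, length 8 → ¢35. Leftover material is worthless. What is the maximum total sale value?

46

Consider every possible first cut. best[k] is the best of p[i]+best[k−i] over all sellable i≤k.
best[1] = 0
best[2] = 0
best[3] = 0
best[4] = 0
best[5] = 23
best[6] = 23
best[7] = 23
best[8] = 35
best[9] = 35
best[10] = 46  (first piece 5, then best[5]=23)
best[11] = 46
One optimal cutting: pieces 5 + 5 with 1 cm of scrap → ¢46.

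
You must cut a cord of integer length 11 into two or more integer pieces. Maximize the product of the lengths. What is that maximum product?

54

Define m[k] = max over 1≤i<k of i · max(k−i, m[k−i]); the inner max lets the remainder stay uncut if that's better.
m[2] = 1*max(1,0) = 1*1 = 1
m[3] = 1*max(2,1) = 1*2 = 2
m[4] = 2*max(2,1) = 2*2 = 4
m[5] = 2*max(3,2) = 2*3 = 6
m[6] = 3*max(3,2) = 3*3 = 9
m[7] = 2*max(5,6) = 2*6 = 12
m[8] = 2*max(6,9) = 2*9 = 18
m[9] = 3*max(6,9) = 3*9 = 27
m[10] = 2*max(8,18) = 2*18 = 36
m[11] = 2*max(9,27) = 2*27 = 54
One optimal split: 3 + 3 + 3 + 2; product 3*3*3*2 = 54.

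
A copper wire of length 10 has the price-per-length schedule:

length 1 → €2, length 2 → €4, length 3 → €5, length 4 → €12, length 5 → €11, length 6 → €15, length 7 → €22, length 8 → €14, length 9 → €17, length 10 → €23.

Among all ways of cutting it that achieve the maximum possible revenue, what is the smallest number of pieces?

3

Consider every possible first cut. r[k] is the best of p[i]+r[k−i] over all sellable i≤k.
r[1] = 2
r[2] = max(2+2, 4+0) = 4
r[3] = max(2+4, 4+2, 5+0) = 6
r[4] = max(2+6, 4+4, 5+2, 12+0) = 12
r[5] = max(2+12, 4+6, 5+4, 12+2, 11+0) = 14
r[6] = max(2+14, 4+12, 5+6, 12+4, 11+2, 15+0) = 16
r[7] = max(2+16, 4+14, 5+12, …, 15+2, 22+0) = 22
r[8] = max(2+22, 4+16, 5+14, …, 22+2, 14+0) = 24
r[9] = max(2+24, 4+22, 5+16, …, 14+2, 17+0) = 26
r[10] = max(2+26, 4+24, 5+22, …, 17+2, 23+0) = 28
Maximum revenue is €28.
Now minimize piece count subject to staying optimal: for each k, pieces[k] = 1 + min over i with p[i]+r[k−i]=r[k] of pieces[k−i].
pieces[7] = 1
pieces[8] = 2
pieces[9] = 2
pieces[10] = 3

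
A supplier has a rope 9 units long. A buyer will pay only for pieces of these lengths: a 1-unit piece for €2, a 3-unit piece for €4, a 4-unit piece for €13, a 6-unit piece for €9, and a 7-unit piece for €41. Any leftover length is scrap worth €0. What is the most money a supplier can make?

Consider every possible first cut. f[k] is the best of p[i]+f[k−i] over all sellable i≤k.
f[1] = 2
f[2] = 4  (first piece 1, then f[1]=2)
f[3] = 6  (first piece 1, then f[2]=4)
f[4] = 13
f[5] = 15  (first piece 1, then f[4]=13)
f[6] = 17  (first piece 1, then f[5]=15)
f[7] = 41
f[8] = 43  (first piece 1, then f[7]=41)
f[9] = 45  (first piece 1, then f[8]=43)
One optimal cutting: 7 + 1 + 1 → €45.

45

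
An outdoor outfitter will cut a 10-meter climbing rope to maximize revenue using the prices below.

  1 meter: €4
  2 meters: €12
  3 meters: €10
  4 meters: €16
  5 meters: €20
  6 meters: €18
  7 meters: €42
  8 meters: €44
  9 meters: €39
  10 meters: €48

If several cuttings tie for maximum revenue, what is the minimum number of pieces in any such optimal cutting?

5

Build r[k] bottom-up: r[k] = max over allowed piece i of (p[i] + r[k−i]).
r[1] = 4
r[2] = max(4+4, 12+0) = 12
r[3] = max(4+12, 12+4, 10+0) = 16
r[4] = max(4+16, 12+12, 10+4, 16+0) = 24
r[5] = max(4+24, 12+16, 10+12, 16+4, 20+0) = 28
r[6] = max(4+28, 12+24, 10+16, 16+12, 20+4, 18+0) = 36
r[7] = max(4+36, 12+28, 10+24, …, 18+4, 42+0) = 42
r[8] = max(4+42, 12+36, 10+28, …, 42+4, 44+0) = 48
r[9] = max(4+48, 12+42, 10+36, …, 44+4, 39+0) = 54
r[10] = max(4+54, 12+48, 10+42, …, 39+4, 48+0) = 60
Maximum revenue is €60.
Now minimize piece count subject to staying optimal: for each k, pieces[k] = 1 + min over i with p[i]+r[k−i]=r[k] of pieces[k−i].
pieces[7] = 1
pieces[8] = 4
pieces[9] = 2
pieces[10] = 5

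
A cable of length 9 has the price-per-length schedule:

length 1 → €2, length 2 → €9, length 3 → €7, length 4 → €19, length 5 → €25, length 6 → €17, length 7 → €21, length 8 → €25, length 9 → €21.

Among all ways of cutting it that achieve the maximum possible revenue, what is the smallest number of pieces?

Build r[k] bottom-up: r[k] = max over allowed piece i of (p[i] + r[k−i]).
r[1] = 2
r[2] = max(2+2, 9+0) = 9
r[3] = max(2+9, 9+2, 7+0) = 11
r[4] = max(2+11, 9+9, 7+2, 19+0) = 19
r[5] = max(2+19, 9+11, 7+9, 19+2, 25+0) = 25
r[6] = max(2+25, 9+19, 7+11, 19+9, 25+2, 17+0) = 28
r[7] = max(2+28, 9+25, 7+19, …, 17+2, 21+0) = 34
r[8] = max(2+34, 9+28, 7+25, …, 21+2, 25+0) = 38
r[9] = max(2+38, 9+34, 7+28, …, 25+2, 21+0) = 44
Maximum revenue is €44.
Now minimize piece count subject to staying optimal: for each k, pieces[k] = 1 + min over i with p[i]+r[k−i]=r[k] of pieces[k−i].
pieces[6] = 2
pieces[7] = 2
pieces[8] = 2
pieces[9] = 2

2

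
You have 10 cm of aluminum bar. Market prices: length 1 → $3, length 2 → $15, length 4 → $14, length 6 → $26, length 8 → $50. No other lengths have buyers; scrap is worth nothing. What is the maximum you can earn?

Build f[k] bottom-up: f[k] = max over allowed piece i of (p[i] + f[k−i]).
f[1] = 3
f[2] = max(3+3, 15+0) = 15
f[3] = max(3+15, 15+3) = 18
f[4] = max(3+18, 15+15, 14+0) = 30
f[5] = max(3+30, 15+18, 14+3) = 33
f[6] = max(3+33, 15+30, 14+15, 26+0) = 45
f[7] = max(3+45, 15+33, 14+18, 26+3) = 48
f[8] = max(3+48, 15+45, 14+30, 26+15, 50+0) = 60
f[9] = max(3+60, 15+48, 14+33, 26+18, 50+3) = 63
f[10] = max(3+63, 15+60, 14+45, 26+30, 50+15) = 75
One optimal cutting: 2 + 2 + 2 + 2 + 2 → $75.

75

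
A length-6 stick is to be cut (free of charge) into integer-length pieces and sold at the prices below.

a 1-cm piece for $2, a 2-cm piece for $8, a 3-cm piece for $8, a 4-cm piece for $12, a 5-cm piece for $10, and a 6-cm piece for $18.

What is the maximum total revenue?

24

Consider every possible first cut. r[k] is the best of p[i]+r[k−i] over all sellable i≤k.
r[1] = 2
r[2] = 8
r[3] = 10  (first piece 1, then r[2]=8)
r[4] = 16  (first piece 2, then r[2]=8)
r[5] = 18  (first piece 1, then r[4]=16)
r[6] = 24  (first piece 2, then r[4]=16)
One optimal cutting: 2 + 2 + 2 → $8 + $8 + $8 = $24.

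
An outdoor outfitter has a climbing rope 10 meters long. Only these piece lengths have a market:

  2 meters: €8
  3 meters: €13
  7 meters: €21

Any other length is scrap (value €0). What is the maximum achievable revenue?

42

Consider every possible first cut. best[k] is the best of p[i]+best[k−i] over all sellable i≤k.
best[1] = 0
best[2] = 8
best[3] = 13
best[4] = 16  (first piece 2, then best[2]=8)
best[5] = 21  (first piece 2, then best[3]=13)
best[6] = 26  (first piece 3, then best[3]=13)
best[7] = 29  (first piece 2, then best[5]=21)
best[8] = 34  (first piece 2, then best[6]=26)
best[9] = 39  (first piece 3, then best[6]=26)
best[10] = 42  (first piece 2, then best[8]=34)
One optimal cutting: 3 + 3 + 2 + 2 → €42.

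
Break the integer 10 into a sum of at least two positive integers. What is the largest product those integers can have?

Let prod[k] be the best product for length k (with at least one cut). For each first piece i, the rest contributes max(k−i, prod[k−i]).
Small cases: prod[2]=1, prod[3]=2.
prod[4] = max(1*3, 2*2, 3*1) = 4
prod[5] = max(1*4, 2*3, 3*2, 4*1) = 6
prod[6] = max(1*6, 2*4, 3*3, 4*2, 5*1) = 9
prod[7] = max(1*9, 2*6, 3*4, 4*3, 5*2, 6*1) = 12
prod[8] = max(1*12, 2*9, 3*6, …, 6*2, 7*1) = 18
prod[9] = max(1*18, 2*12, 3*9, …, 7*2, 8*1) = 27
prod[10] = max(1*27, 2*18, 3*12, …, 8*2, 9*1) = 36
One optimal split: 3 + 3 + 2 + 2; product 3*3*2*2 = 36.

36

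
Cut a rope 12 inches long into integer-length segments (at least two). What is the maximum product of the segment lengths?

81

Fill g[k] for k=2..12: at each k try every first piece i and multiply by the better of (k−i) uncut or g[k−i].
g[2] = 1×max(1,0) = 1×1 = 1
g[3] = 1×max(2,1) = 1×2 = 2
g[4] = 2×max(2,1) = 2×2 = 4
g[5] = 2×max(3,2) = 2×3 = 6
g[6] = 3×max(3,2) = 3×3 = 9
g[7] = 2×max(5,6) = 2×6 = 12
g[8] = 2×max(6,9) = 2×9 = 18
g[9] = 3×max(6,9) = 3×9 = 27
g[10] = 2×max(8,18) = 2×18 = 36
g[11] = 2×max(9,27) = 2×27 = 54
g[12] = 3×max(9,27) = 3×27 = 81
One optimal split: 3 + 3 + 3 + 3; product 3×3×3×3 = 81.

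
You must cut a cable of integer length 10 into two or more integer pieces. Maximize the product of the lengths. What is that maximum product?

Let prod[k] be the best product for length k (with at least one cut). For each first piece i, the rest contributes max(k−i, prod[k−i]).
Small cases: prod[2]=1.
prod[3] = 1*max(2,1) = 1*2 = 2
prod[4] = 2*max(2,1) = 2*2 = 4
prod[5] = 2*max(3,2) = 2*3 = 6
prod[6] = 3*max(3,2) = 3*3 = 9
prod[7] = 2*max(5,6) = 2*6 = 12
prod[8] = 2*max(6,9) = 2*9 = 18
prod[9] = 3*max(6,9) = 3*9 = 27
prod[10] = 2*max(8,18) = 2*18 = 36
One optimal split: 3 + 3 + 2 + 2; product 3*3*2*2 = 36.

36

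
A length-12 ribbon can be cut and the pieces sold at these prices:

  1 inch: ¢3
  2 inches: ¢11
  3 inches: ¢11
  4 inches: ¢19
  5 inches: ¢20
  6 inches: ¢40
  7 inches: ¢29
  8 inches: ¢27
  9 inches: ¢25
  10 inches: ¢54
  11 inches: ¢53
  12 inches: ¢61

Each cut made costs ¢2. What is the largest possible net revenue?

Let net[k] be the best obtainable value from length k. For each k, try every first piece i and keep the best of price[i] + net[k−i] minus the 2 cut fee when i<k.
net[1] = 3
net[2] = 11
net[3] = 12  (first piece 1, then net[2]=11)
net[4] = 20  (first piece 2, then net[2]=11)
net[5] = 21  (first piece 1, then net[4]=20)
net[6] = 40
net[7] = 41  (first piece 1, then net[6]=40)
net[8] = 49  (first piece 2, then net[6]=40)
net[9] = 50  (first piece 1, then net[8]=49)
net[10] = 58  (first piece 2, then net[8]=49)
net[11] = 59  (first piece 1, then net[10]=58)
net[12] = 78  (first piece 6, then net[6]=40)
One optimal plan: pieces 6 + 6 (1 cut) → ¢80 − ¢2 = ¢78.

78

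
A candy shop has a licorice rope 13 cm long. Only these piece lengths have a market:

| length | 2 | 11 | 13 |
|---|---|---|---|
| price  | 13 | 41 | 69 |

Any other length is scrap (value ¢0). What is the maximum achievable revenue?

Consider every possible first cut. f[k] is the best of p[i]+f[k−i] over all sellable i≤k.
f[1] = 0
f[2] = 13
f[3] = 13
f[4] = 26  (first piece 2, then f[2]=13)
f[5] = 26
f[6] = 39  (first piece 2, then f[4]=26)
f[7] = 39
f[8] = 52  (first piece 2, then f[6]=39)
f[9] = 52
f[10] = 65  (first piece 2, then f[8]=52)
f[11] = 65
f[12] = 78  (first piece 2, then f[10]=65)
f[13] = 78
One optimal cutting: pieces 2 + 2 + 2 + 2 + 2 + 2 with 1 cm of scrap → ¢78.

78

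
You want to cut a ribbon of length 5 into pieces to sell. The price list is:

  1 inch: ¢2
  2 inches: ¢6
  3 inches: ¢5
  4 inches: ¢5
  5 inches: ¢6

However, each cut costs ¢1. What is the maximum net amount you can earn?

12

Build v[k] bottom-up: v[k] = max over allowed piece i of (p[i] + v[k−i]) − 1 per cut.
v[1] = 2
v[2] = max(2+2-1, 6+0) = 6
v[3] = max(2+6-1, 6+2-1, 5+0) = 7
v[4] = max(2+7-1, 6+6-1, 5+2-1, 5+0) = 11
v[5] = max(2+11-1, 6+7-1, 5+6-1, 5+2-1, 6+0) = 12
One optimal plan: pieces 2 + 2 + 1 (2 cuts) → ¢14 − ¢2 = ¢12.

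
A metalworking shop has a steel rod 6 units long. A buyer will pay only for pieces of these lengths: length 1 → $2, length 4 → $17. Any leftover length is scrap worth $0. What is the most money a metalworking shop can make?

21

Let best[k] be the best obtainable value from length k. For each k, try every first piece i and keep the best of price[i] + best[k−i].
best[1] = 2
best[2] = 4  (first piece 1, then best[1]=2)
best[3] = 6  (first piece 1, then best[2]=4)
best[4] = max(2+6, 17+0) = 17
best[5] = max(2+17, 17+2) = 19
best[6] = max(2+19, 17+4) = 21
One optimal cutting: 4 + 1 + 1 → $21.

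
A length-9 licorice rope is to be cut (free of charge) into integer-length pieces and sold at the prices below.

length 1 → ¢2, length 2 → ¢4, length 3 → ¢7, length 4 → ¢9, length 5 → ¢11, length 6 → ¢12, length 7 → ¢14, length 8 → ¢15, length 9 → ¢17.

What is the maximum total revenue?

21

Let v[k] be the best obtainable value from length k. For each k, try every first piece i and keep the best of price[i] + v[k−i].
v[1] = 2
v[2] = max(2+2, 4+0) = 4
v[3] = max(2+4, 4+2, 7+0) = 7
v[4] = max(2+7, 4+4, 7+2, 9+0) = 9
v[5] = max(2+9, 4+7, 7+4, 9+2, 11+0) = 11
v[6] = max(2+11, 4+9, 7+7, 9+4, 11+2, 12+0) = 14
v[7] = max(2+14, 4+11, 7+9, …, 12+2, 14+0) = 16
v[8] = max(2+16, 4+14, 7+11, …, 14+2, 15+0) = 18
v[9] = max(2+18, 4+16, 7+14, …, 15+2, 17+0) = 21
One optimal cutting: 3 + 3 + 3 → ¢7 + ¢7 + ¢7 = ¢21.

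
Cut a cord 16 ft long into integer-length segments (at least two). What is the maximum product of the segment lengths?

324

Define g[k] = max over 1≤i<k of i · max(k−i, g[k−i]); the inner max lets the remainder stay uncut if that's better.
Small cases: g[2]=1, g[3]=2, g[4]=4, g[5]=6, g[6]=9, g[7]=12, g[8]=18, g[9]=27, g[10]=36.
g[11] = 2*max(9,27) = 2*27 = 54
g[12] = 3*max(9,27) = 3*27 = 81
g[13] = 2*max(11,54) = 2*54 = 108
g[14] = 2*max(12,81) = 2*81 = 162
g[15] = 3*max(12,81) = 3*81 = 243
g[16] = 2*max(14,162) = 2*162 = 324
One optimal split: 3 + 3 + 3 + 3 + 2 + 2; product 3*3*3*3*2*2 = 324.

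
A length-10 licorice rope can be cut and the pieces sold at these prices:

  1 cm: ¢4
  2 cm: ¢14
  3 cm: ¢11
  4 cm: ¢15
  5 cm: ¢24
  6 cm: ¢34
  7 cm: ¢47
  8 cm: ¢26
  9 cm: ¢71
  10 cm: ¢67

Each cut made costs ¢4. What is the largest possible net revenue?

Build net[k] bottom-up: net[k] = max over allowed piece i of (p[i] + net[k−i]) − 4 per cut.
net[1] = 4
net[2] = 14
net[3] = 14  (first piece 1, then net[2]=14)
net[4] = 24  (first piece 2, then net[2]=14)
net[5] = 24  (first piece 1, then net[4]=24)
net[6] = 34  (first piece 2, then net[4]=24)
net[7] = 47
net[8] = 47  (first piece 1, then net[7]=47)
net[9] = 71
net[10] = 71  (first piece 1, then net[9]=71)
One optimal plan: pieces 9 + 1 (1 cut) → ¢75 − ¢4 = ¢71.

71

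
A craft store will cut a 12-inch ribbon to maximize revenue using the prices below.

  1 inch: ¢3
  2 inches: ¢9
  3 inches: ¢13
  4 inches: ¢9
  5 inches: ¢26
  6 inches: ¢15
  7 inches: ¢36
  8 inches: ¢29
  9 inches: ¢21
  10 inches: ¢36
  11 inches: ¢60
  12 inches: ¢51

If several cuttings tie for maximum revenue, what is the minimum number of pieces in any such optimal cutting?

2

Let r[k] be the best obtainable value from length k. For each k, try every first piece i and keep the best of price[i] + r[k−i].
r[1] = 3
r[2] = max(3+3, 9+0) = 9
r[3] = max(3+9, 9+3, 13+0) = 13
r[4] = max(3+13, 9+9, 13+3, 9+0) = 18
r[5] = max(3+18, 9+13, 13+9, 9+3, 26+0) = 26
r[6] = max(3+26, 9+18, 13+13, 9+9, 26+3, 15+0) = 29
r[7] = max(3+29, 9+26, 13+18, …, 15+3, 36+0) = 36
r[8] = max(3+36, 9+29, 13+26, …, 36+3, 29+0) = 39
r[9] = max(3+39, 9+36, 13+29, …, 29+3, 21+0) = 45
r[10] = max(3+45, 9+39, 13+36, …, 21+3, 36+0) = 52
r[11] = max(3+52, 9+45, 13+39, …, 36+3, 60+0) = 60
r[12] = max(3+60, 9+52, 13+45, …, 60+3, 51+0) = 63
Maximum revenue is ¢63.
Now minimize piece count subject to staying optimal: for each k, pieces[k] = 1 + min over i with p[i]+r[k−i]=r[k] of pieces[k−i].
pieces[9] = 2
pieces[10] = 2
pieces[11] = 1
pieces[12] = 2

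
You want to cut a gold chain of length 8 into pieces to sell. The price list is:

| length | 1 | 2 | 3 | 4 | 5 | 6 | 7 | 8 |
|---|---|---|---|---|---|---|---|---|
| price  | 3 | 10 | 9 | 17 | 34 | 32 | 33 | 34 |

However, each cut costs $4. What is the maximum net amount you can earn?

39

Consider every possible first cut. v[k] is the best of p[i]+v[k−i] over all sellable i≤k, charging 4 whenever i<k.
v[1] = 3
v[2] = 10
v[3] = 9  (first piece 1, then v[2]=10)
v[4] = 17
v[5] = 34
v[6] = 33  (first piece 1, then v[5]=34)
v[7] = 40  (first piece 2, then v[5]=34)
v[8] = 39  (first piece 1, then v[7]=40)
One optimal plan: pieces 5 + 2 + 1 (2 cuts) → $47 − $8 = $39.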